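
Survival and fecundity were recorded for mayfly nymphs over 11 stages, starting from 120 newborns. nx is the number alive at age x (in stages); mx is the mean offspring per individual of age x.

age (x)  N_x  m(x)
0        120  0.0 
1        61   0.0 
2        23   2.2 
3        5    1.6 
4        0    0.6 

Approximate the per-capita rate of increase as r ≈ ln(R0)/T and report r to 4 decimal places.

-0.3355

lx = nx/n0 = nx/120: 1, 0.50833…, 0.19167…, 0.04167…, 0
R0 = Σ lx·mx = 0 + 0 + 0.42167… + 0.06667… + 0 = 0.488333…
Σ x·lx·mx = 1.043333…; T = 1.043333…/0.488333… = 2.13652…
r ≈ ln(R0)/T = ln(0.488333…)/2.13652… = -0.335479… → -0.3355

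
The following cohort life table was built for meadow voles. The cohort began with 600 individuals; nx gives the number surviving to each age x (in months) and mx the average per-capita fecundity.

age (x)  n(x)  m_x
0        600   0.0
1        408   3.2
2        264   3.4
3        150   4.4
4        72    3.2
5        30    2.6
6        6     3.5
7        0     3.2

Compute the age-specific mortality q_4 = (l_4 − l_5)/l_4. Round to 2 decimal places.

0.58

lx = nx/n0 = nx/600: 1, 0.68, 0.44, 0.25, 0.12, 0.05, 0.01, 0
q_4 = (l_4 − l_5) / l_4 = (0.12 − 0.05) / 0.12
     = 0.07 / 0.12 = 0.583333… → 0.58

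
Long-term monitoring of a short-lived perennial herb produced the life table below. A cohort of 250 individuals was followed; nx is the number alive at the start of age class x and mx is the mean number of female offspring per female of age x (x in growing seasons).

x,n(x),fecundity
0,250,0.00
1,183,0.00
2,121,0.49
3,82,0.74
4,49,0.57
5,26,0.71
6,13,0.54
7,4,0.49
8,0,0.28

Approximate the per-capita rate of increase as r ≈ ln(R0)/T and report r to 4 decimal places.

lx = nx/n0 = nx/250: 1, 0.732, 0.484, 0.328, 0.196, 0.104, 0.052, 0.016, 0
R0 = Σ lx·mx = 0 + 0 + 0.23716 + 0.24272 + 0.11172 + 0.07384 + 0.02808 + 0.00784 + 0 = 0.70136
Σ x·lx·mx = 2.24192; T = 2.24192/0.70136 = 3.19653…
r ≈ ln(R0)/T = ln(0.70136)/3.19653… = -0.110975… → -0.1110

-0.1110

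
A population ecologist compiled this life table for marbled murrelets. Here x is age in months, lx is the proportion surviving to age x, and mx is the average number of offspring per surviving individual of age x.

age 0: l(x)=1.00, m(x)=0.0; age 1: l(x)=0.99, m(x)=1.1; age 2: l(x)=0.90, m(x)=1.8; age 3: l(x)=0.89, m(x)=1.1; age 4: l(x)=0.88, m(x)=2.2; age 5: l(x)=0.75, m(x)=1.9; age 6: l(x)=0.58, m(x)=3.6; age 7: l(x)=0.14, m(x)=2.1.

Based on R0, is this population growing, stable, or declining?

R0 = Σ lx·mx = 0 + 1.089 + 1.62 + 0.979 + 1.936 + 1.425 + 2.088 + 0.294 = 9.431
R0 > 1, so the population is growing.

growing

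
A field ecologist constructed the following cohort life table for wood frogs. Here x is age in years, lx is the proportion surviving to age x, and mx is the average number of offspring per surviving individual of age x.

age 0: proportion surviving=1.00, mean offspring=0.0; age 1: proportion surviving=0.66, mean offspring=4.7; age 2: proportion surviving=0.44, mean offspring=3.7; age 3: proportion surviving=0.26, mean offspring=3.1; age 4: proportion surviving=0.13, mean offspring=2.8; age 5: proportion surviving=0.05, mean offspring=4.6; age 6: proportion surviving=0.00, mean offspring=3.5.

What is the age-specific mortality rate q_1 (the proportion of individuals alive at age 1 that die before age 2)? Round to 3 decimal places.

0.333

q_1 = (l_1 − l_2) / l_1 = (0.66 − 0.44) / 0.66
     = 0.22 / 0.66 = 0.333333… → 0.333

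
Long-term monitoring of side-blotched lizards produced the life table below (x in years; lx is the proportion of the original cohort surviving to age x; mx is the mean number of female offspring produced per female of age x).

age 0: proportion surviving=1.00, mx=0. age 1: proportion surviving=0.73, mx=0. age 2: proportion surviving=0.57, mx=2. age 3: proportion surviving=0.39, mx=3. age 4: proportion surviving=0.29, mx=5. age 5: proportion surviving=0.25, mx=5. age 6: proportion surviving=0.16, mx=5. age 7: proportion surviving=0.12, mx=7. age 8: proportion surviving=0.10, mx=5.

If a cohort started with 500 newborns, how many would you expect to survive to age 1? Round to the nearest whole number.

365

Expected survivors = N0 · l_1 = 500 × 0.73 = 365 → 365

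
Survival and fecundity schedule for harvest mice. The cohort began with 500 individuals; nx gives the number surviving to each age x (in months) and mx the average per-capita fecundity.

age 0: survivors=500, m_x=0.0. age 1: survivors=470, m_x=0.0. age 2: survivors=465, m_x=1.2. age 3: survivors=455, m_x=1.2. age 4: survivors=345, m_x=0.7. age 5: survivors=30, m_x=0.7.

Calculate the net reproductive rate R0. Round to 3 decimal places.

2.733

lx = nx/n0 = nx/500: 1, 0.94, 0.93, 0.91, 0.69, 0.06
lx·mx by age: 0, 0, 1.116, 1.092, 0.483, 0.042
R0 = Σ lx·mx = 2.733 → 2.733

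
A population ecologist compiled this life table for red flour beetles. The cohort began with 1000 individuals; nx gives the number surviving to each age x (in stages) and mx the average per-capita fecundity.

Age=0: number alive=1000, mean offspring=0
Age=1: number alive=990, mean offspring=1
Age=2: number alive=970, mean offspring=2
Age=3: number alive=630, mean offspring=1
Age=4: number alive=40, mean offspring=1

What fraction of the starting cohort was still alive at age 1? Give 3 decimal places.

0.990

l_1 = n_1/n_0 = 990/1000 = 0.99 → 0.990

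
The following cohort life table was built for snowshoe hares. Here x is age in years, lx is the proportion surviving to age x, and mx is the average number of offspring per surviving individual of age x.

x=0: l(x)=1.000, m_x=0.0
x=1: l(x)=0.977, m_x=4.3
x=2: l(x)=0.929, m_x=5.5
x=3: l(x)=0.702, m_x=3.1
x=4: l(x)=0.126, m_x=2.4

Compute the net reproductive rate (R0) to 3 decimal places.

lx·mx by age: 0, 4.2011, 5.1095, 2.1762, 0.3024
R0 = Σ lx·mx = 11.7892 → 11.789

11.789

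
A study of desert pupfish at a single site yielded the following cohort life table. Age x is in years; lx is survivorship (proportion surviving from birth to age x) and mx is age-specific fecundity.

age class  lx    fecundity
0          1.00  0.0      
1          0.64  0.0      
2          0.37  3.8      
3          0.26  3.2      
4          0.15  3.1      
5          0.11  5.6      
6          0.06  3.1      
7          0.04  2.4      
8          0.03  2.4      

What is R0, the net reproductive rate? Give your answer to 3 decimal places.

3.673

lx·mx by age: 0, 0, 1.406, 0.832, 0.465, 0.616, 0.186, 0.096, 0.072
R0 = Σ lx·mx = 3.673 → 3.673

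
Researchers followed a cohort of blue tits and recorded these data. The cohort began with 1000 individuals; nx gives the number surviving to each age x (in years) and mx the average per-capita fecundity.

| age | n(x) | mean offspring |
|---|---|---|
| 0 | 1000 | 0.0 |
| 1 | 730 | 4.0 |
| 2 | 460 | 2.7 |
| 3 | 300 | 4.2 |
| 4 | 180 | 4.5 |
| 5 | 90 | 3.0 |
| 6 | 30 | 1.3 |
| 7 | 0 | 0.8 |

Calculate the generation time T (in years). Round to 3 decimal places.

2.142

lx = nx/n0 = nx/1000: 1, 0.73, 0.46, 0.3, 0.18, 0.09, 0.03, 0
lx·mx: 0, 2.92, 1.242, 1.26, 0.81, 0.27, 0.039, 0 → R0 = 6.541
x·lx·mx: 0, 2.92, 2.484, 3.78, 3.24, 1.35, 0.234, 0 → Σ = 14.008
T = 14.008 / 6.541 = 2.141569… → 2.142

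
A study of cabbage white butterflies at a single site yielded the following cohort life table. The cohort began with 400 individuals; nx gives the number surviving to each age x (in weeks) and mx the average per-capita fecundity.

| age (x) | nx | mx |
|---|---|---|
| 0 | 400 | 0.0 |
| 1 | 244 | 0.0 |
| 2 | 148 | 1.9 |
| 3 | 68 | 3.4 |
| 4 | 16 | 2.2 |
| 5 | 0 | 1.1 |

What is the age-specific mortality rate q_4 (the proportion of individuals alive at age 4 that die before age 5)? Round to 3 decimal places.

lx = nx/n0 = nx/400: 1, 0.61, 0.37, 0.17, 0.04, 0
q_4 = (l_4 − l_5) / l_4 = (0.04 − 0) / 0.04
     = 0.04 / 0.04 = 1 → 1.000

1.000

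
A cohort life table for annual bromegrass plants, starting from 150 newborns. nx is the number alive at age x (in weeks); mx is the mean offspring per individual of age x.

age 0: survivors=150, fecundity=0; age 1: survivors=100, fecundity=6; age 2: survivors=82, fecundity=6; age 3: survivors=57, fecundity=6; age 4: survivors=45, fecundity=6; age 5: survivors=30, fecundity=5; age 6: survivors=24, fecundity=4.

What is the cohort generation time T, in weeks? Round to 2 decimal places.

2.57

lx = nx/n0 = nx/150: 1, 0.66667…, 0.54667…, 0.38, 0.3, 0.2, 0.16
lx·mx: 0, 4…, 3.28…, 2.28, 1.8, 1, 0.64 → R0 = 13…
x·lx·mx: 0, 4…, 6.56…, 6.84, 7.2, 5, 3.84 → Σ = 33.44…
T = 33.44… / 13… = 2.572308… → 2.57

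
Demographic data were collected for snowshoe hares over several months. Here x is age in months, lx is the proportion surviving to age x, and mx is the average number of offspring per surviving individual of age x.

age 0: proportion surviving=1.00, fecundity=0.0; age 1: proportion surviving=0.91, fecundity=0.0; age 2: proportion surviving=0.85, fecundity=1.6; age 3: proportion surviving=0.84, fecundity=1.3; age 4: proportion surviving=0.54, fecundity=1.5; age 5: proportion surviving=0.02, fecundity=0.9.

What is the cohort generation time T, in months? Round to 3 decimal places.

lx·mx: 0, 0, 1.36, 1.092, 0.81, 0.018 → R0 = 3.28
x·lx·mx: 0, 0, 2.72, 3.276, 3.24, 0.09 → Σ = 9.326
T = 9.326 / 3.28 = 2.843293… → 2.843

2.843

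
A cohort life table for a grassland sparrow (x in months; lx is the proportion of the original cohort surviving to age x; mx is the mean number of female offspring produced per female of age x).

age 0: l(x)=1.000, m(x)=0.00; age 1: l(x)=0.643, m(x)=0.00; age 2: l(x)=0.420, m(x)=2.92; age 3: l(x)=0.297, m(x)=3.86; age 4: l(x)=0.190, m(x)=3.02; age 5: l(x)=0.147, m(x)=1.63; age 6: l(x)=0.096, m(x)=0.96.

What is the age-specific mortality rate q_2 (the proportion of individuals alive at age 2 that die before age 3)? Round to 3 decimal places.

0.293

q_2 = (l_2 − l_3) / l_2 = (0.42 − 0.297) / 0.42
     = 0.123 / 0.42 = 0.292857… → 0.293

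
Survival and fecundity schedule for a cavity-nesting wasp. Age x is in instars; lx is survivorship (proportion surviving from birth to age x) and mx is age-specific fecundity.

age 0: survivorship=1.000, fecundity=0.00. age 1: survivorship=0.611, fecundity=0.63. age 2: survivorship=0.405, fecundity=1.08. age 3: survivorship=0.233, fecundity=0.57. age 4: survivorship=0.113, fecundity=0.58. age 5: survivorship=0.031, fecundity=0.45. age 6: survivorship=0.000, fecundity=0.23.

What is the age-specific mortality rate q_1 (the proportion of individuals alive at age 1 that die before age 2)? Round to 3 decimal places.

0.337

q_1 = (l_1 − l_2) / l_1 = (0.611 − 0.405) / 0.611
     = 0.206 / 0.611 = 0.337152… → 0.337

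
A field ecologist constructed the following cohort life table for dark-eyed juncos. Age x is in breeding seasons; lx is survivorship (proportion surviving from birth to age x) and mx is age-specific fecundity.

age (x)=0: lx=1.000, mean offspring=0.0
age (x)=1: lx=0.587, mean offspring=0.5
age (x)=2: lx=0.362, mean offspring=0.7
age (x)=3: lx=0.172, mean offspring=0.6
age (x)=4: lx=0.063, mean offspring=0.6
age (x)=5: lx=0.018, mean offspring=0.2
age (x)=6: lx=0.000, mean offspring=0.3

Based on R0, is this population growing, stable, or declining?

R0 = Σ lx·mx = 0 + 0.2935 + 0.2534 + 0.1032 + 0.0378 + 0.0036 + 0 = 0.6915
R0 < 1, so the population is declining.

declining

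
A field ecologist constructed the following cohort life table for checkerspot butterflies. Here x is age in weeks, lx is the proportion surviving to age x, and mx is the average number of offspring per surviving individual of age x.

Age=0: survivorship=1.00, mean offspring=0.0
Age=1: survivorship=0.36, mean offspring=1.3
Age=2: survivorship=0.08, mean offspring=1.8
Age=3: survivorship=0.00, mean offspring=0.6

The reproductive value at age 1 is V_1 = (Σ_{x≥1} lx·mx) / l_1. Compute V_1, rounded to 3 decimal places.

lx·mx for x ≥ 1: 0.468, 0.144, 0 → sum = 0.612
V_1 = 0.612 / l_1 = 0.612 / 0.36 = 1.7 → 1.700

1.700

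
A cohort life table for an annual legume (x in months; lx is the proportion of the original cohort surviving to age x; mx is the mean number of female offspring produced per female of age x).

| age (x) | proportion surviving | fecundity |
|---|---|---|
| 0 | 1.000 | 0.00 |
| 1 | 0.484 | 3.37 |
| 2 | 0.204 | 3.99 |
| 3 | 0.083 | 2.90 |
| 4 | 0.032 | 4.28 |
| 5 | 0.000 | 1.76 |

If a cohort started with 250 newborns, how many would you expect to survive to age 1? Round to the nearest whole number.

Expected survivors = N0 · l_1 = 250 × 0.484 = 121 → 121

121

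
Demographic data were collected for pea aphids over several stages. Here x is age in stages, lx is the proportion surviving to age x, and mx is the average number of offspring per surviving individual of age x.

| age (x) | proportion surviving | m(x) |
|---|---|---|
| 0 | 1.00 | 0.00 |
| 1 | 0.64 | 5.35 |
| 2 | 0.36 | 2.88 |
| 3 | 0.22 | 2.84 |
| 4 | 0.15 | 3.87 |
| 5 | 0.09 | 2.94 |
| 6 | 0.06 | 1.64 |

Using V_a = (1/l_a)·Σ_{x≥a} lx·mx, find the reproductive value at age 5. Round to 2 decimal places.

4.03

lx·mx for x ≥ 5: 0.2646, 0.0984 → sum = 0.363
V_5 = 0.363 / l_5 = 0.363 / 0.09 = 4.033333… → 4.03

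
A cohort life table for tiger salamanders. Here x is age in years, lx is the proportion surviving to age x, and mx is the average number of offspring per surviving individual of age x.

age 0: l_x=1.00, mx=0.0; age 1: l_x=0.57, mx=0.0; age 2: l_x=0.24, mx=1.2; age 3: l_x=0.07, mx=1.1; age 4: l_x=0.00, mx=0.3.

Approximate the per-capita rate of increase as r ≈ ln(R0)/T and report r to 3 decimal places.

-0.456

R0 = Σ lx·mx = 0 + 0 + 0.288 + 0.077 + 0 = 0.365
Σ x·lx·mx = 0.807; T = 0.807/0.365 = 2.21096…
r ≈ ln(R0)/T = ln(0.365)/2.21096… = -0.45585… → -0.456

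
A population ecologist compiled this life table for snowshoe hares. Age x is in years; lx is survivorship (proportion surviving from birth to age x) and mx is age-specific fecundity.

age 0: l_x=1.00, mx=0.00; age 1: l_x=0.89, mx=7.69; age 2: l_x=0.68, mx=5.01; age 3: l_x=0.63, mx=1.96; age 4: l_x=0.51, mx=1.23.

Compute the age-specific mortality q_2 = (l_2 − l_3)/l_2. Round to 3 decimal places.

q_2 = (l_2 − l_3) / l_2 = (0.68 − 0.63) / 0.68
     = 0.05 / 0.68 = 0.073529… → 0.074

0.074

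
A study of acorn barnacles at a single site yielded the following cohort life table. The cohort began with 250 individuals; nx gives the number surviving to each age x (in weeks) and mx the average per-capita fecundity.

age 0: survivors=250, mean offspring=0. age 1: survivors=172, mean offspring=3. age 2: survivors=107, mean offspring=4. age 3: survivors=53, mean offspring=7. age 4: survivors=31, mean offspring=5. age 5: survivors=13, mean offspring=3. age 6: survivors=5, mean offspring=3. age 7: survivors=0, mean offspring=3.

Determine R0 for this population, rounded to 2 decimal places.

6.10

lx = nx/n0 = nx/250: 1, 0.688, 0.428, 0.212, 0.124, 0.052, 0.02, 0
lx·mx by age: 0, 2.064, 1.712, 1.484, 0.62, 0.156, 0.06, 0
R0 = Σ lx·mx = 6.096 → 6.10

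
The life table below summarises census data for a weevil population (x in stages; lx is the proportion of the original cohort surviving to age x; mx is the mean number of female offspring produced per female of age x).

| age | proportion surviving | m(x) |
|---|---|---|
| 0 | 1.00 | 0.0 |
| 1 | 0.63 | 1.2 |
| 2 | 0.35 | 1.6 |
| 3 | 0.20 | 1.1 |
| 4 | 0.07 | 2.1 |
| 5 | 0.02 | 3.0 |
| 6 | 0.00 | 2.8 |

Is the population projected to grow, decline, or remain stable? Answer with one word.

growing

R0 = Σ lx·mx = 0 + 0.756 + 0.56 + 0.22 + 0.147 + 0.06 + 0 = 1.743
R0 > 1, so the population is growing.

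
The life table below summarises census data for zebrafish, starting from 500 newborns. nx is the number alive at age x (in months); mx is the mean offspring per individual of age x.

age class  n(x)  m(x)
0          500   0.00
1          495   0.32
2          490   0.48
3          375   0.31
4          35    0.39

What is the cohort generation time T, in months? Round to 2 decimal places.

lx = nx/n0 = nx/500: 1, 0.99, 0.98, 0.75, 0.07
lx·mx: 0, 0.3168, 0.4704, 0.2325, 0.0273 → R0 = 1.047
x·lx·mx: 0, 0.3168, 0.9408, 0.6975, 0.1092 → Σ = 2.0643
T = 2.0643 / 1.047 = 1.971633… → 1.97

1.97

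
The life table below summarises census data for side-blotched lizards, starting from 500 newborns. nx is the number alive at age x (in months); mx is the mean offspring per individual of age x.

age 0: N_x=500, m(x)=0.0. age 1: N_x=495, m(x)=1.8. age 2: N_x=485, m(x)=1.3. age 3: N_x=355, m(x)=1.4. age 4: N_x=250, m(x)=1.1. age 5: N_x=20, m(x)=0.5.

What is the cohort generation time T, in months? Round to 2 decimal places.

lx = nx/n0 = nx/500: 1, 0.99, 0.97, 0.71, 0.5, 0.04
lx·mx: 0, 1.782, 1.261, 0.994, 0.55, 0.02 → R0 = 4.607
x·lx·mx: 0, 1.782, 2.522, 2.982, 2.2, 0.1 → Σ = 9.586
T = 9.586 / 4.607 = 2.080747… → 2.08

2.08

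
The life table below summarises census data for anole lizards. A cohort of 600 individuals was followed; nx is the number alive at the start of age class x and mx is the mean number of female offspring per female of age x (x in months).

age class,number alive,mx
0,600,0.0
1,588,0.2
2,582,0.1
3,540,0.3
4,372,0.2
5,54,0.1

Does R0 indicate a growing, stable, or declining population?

declining

lx = nx/n0 = nx/600: 1, 0.98, 0.97, 0.9, 0.62, 0.09
R0 = Σ lx·mx = 0 + 0.196 + 0.097 + 0.27 + 0.124 + 0.009 = 0.696
R0 < 1, so the population is declining.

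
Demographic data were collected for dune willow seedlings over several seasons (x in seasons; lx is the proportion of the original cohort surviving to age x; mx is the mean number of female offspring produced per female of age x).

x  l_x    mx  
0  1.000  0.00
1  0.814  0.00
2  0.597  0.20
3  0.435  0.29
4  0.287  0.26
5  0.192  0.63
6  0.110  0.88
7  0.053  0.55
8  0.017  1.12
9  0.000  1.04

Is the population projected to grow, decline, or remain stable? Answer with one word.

declining

R0 = Σ lx·mx = 0 + 0 + 0.1194 + 0.12615 + 0.07462 + 0.12096 + 0.0968 + 0.02915 + 0.01904 + 0 = 0.58612
R0 < 1, so the population is declining.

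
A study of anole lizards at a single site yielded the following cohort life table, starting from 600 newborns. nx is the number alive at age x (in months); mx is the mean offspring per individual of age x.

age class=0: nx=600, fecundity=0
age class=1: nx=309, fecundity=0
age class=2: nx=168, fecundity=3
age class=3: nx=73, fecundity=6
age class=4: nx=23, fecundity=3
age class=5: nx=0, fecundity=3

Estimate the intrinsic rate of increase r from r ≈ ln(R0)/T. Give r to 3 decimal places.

lx = nx/n0 = nx/600: 1, 0.515, 0.28, 0.12167…, 0.03833…, 0
R0 = Σ lx·mx = 0 + 0 + 0.84 + 0.73… + 0.115… + 0 = 1.685…
Σ x·lx·mx = 4.33…; T = 4.33…/1.685… = 2.56973…
r ≈ ln(R0)/T = ln(1.685…)/2.56973… = 0.20304… → 0.203

0.203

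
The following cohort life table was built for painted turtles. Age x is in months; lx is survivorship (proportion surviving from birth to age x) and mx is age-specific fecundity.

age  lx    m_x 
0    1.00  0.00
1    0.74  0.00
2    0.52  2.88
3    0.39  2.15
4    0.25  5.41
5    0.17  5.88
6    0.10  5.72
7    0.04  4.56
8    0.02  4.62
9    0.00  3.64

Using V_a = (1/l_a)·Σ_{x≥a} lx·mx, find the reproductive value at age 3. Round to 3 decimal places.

lx·mx for x ≥ 3: 0.8385, 1.3525, 0.9996, 0.572, 0.1824, 0.0924, 0 → sum = 4.0374
V_3 = 4.0374 / l_3 = 4.0374 / 0.39 = 10.352308… → 10.352

10.352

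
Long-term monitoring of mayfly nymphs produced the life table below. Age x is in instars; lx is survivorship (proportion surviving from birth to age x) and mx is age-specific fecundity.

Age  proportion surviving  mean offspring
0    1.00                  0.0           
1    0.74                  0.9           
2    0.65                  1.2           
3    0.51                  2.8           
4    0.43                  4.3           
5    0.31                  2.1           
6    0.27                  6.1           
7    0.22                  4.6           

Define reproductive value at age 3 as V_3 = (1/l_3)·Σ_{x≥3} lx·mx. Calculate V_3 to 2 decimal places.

12.92

lx·mx for x ≥ 3: 1.428, 1.849, 0.651, 1.647, 1.012 → sum = 6.587
V_3 = 6.587 / l_3 = 6.587 / 0.51 = 12.915686… → 12.92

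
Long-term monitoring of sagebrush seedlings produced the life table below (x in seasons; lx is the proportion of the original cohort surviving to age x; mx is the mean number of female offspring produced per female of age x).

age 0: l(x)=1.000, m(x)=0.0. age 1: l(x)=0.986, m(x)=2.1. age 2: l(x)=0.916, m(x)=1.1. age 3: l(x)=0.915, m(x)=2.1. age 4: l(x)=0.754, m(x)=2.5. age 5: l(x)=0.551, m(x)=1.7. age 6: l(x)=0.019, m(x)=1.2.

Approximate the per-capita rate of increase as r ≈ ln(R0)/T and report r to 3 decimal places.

0.727

R0 = Σ lx·mx = 0 + 2.0706 + 1.0076 + 1.9215 + 1.885 + 0.9367 + 0.0228 = 7.8442
Σ x·lx·mx = 22.2106; T = 22.2106/7.8442 = 2.83147…
r ≈ ln(R0)/T = ln(7.8442)/2.83147… = 0.72746… → 0.727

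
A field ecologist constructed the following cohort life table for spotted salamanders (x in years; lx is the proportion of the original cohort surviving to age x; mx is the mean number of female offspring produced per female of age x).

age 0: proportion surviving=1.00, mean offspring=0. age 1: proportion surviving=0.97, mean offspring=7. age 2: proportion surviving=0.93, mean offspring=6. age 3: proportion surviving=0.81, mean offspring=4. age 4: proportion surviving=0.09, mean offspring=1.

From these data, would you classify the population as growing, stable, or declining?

R0 = Σ lx·mx = 0 + 6.79 + 5.58 + 3.24 + 0.09 = 15.7
R0 > 1, so the population is growing.

growing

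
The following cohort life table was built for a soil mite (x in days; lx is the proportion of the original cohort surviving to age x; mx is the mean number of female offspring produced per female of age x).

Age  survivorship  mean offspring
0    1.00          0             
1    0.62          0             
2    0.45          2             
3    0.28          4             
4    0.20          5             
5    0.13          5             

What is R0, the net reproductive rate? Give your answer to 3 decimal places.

3.670

lx·mx by age: 0, 0, 0.9, 1.12, 1, 0.65
R0 = Σ lx·mx = 3.67 → 3.670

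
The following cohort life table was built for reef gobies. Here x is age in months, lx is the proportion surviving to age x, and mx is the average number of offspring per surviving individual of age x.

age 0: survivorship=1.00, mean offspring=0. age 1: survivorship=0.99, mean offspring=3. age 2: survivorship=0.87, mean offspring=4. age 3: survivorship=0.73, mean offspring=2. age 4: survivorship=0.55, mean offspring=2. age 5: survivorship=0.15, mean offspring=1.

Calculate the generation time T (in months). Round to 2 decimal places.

lx·mx: 0, 2.97, 3.48, 1.46, 1.1, 0.15 → R0 = 9.16
x·lx·mx: 0, 2.97, 6.96, 4.38, 4.4, 0.75 → Σ = 19.46
T = 19.46 / 9.16 = 2.124454… → 2.12

2.12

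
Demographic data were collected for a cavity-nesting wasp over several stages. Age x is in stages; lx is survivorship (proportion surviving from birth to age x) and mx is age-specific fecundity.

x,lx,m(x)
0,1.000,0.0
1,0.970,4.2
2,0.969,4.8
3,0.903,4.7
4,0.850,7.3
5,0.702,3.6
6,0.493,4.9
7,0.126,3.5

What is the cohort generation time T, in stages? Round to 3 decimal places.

lx·mx: 0, 4.074, 4.6512, 4.2441, 6.205, 2.5272, 2.4157, 0.441 → R0 = 24.5582
x·lx·mx: 0, 4.074, 9.3024, 12.7323, 24.82, 12.636, 14.4942, 3.087 → Σ = 81.1459
T = 81.1459 / 24.5582 = 3.304228… → 3.304

3.304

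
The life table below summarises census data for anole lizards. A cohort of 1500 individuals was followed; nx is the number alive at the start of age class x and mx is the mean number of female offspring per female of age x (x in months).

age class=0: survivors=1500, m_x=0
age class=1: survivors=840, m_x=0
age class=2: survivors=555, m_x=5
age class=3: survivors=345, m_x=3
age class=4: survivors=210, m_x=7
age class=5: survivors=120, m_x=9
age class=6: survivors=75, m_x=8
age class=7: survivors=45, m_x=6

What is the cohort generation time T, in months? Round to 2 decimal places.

lx = nx/n0 = nx/1500: 1, 0.56, 0.37, 0.23, 0.14, 0.08, 0.05, 0.03
lx·mx: 0, 0, 1.85, 0.69, 0.98, 0.72, 0.4, 0.18 → R0 = 4.82
x·lx·mx: 0, 0, 3.7, 2.07, 3.92, 3.6, 2.4, 1.26 → Σ = 16.95
T = 16.95 / 4.82 = 3.516598… → 3.52

3.52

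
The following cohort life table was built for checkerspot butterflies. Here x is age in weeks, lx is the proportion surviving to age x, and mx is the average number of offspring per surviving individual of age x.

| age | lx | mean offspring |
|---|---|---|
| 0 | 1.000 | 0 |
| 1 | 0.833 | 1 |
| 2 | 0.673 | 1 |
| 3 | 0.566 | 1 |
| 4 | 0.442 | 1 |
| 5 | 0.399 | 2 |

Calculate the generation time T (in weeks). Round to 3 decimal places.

2.909

lx·mx: 0, 0.833, 0.673, 0.566, 0.442, 0.798 → R0 = 3.312
x·lx·mx: 0, 0.833, 1.346, 1.698, 1.768, 3.99 → Σ = 9.635
T = 9.635 / 3.312 = 2.909118… → 2.909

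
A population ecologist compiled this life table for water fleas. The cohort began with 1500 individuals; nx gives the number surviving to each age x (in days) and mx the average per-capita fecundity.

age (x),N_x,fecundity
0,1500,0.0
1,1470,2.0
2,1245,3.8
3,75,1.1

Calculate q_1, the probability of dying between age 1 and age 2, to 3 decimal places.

lx = nx/n0 = nx/1500: 1, 0.98, 0.83, 0.05
q_1 = (l_1 − l_2) / l_1 = (0.98 − 0.83) / 0.98
     = 0.15 / 0.98 = 0.153061… → 0.153

0.153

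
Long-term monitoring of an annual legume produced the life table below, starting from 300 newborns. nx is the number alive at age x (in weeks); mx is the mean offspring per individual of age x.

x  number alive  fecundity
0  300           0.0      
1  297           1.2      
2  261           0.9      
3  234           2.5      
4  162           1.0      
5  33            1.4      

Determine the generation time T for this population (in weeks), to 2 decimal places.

lx = nx/n0 = nx/300: 1, 0.99, 0.87, 0.78, 0.54, 0.11
lx·mx: 0, 1.188, 0.783, 1.95, 0.54, 0.154 → R0 = 4.615
x·lx·mx: 0, 1.188, 1.566, 5.85, 2.16, 0.77 → Σ = 11.534
T = 11.534 / 4.615 = 2.499242… → 2.50

2.50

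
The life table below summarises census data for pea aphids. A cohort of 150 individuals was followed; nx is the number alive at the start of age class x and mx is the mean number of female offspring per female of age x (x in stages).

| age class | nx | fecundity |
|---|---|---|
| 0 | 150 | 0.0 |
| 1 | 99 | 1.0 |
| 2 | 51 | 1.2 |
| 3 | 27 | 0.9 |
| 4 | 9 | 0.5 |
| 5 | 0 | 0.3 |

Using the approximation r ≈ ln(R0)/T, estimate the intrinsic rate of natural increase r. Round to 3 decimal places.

lx = nx/n0 = nx/150: 1, 0.66, 0.34, 0.18, 0.06, 0
R0 = Σ lx·mx = 0 + 0.66 + 0.408 + 0.162 + 0.03 + 0 = 1.26
Σ x·lx·mx = 2.082; T = 2.082/1.26 = 1.65238…
r ≈ ln(R0)/T = ln(1.26)/1.65238… = 0.13987… → 0.140

0.140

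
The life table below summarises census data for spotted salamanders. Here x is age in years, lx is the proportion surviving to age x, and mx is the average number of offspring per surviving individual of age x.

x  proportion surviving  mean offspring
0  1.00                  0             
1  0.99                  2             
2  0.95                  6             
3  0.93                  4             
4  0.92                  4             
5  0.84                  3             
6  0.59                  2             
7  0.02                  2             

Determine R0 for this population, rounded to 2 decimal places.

lx·mx by age: 0, 1.98, 5.7, 3.72, 3.68, 2.52, 1.18, 0.04
R0 = Σ lx·mx = 18.82 → 18.82

18.82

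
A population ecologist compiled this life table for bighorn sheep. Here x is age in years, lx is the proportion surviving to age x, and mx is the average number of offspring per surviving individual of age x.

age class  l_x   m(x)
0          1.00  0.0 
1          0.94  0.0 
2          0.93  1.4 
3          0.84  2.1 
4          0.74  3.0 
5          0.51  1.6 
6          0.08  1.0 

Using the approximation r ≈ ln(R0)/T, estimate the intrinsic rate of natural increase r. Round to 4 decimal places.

R0 = Σ lx·mx = 0 + 0 + 1.302 + 1.764 + 2.22 + 0.816 + 0.08 = 6.182
Σ x·lx·mx = 21.336; T = 21.336/6.182 = 3.45131…
r ≈ ln(R0)/T = ln(6.182)/3.45131… = 0.527812… → 0.5278

0.5278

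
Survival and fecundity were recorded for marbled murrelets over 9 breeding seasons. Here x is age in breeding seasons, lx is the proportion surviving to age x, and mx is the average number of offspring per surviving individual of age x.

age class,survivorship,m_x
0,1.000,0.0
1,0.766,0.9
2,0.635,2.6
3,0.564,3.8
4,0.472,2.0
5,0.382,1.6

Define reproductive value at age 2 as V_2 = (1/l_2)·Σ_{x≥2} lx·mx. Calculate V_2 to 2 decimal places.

lx·mx for x ≥ 2: 1.651, 2.1432, 0.944, 0.6112 → sum = 5.3494
V_2 = 5.3494 / l_2 = 5.3494 / 0.635 = 8.424252… → 8.42

8.42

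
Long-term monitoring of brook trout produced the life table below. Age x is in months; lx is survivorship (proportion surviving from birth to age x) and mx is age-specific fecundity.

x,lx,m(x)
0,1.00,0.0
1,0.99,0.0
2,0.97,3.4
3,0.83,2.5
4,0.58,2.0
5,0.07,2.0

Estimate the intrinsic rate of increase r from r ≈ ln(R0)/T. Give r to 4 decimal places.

R0 = Σ lx·mx = 0 + 0 + 3.298 + 2.075 + 1.16 + 0.14 = 6.673
Σ x·lx·mx = 18.161; T = 18.161/6.673 = 2.72156…
r ≈ ln(R0)/T = ln(6.673)/2.72156… = 0.697419… → 0.6974

0.6974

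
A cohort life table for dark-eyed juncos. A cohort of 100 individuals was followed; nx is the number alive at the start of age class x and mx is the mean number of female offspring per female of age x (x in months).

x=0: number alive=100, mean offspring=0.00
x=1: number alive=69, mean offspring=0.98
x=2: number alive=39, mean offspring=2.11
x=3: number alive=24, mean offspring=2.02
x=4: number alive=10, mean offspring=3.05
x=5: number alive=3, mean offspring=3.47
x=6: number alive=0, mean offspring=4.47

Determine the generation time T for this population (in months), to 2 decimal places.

2.31

lx = nx/n0 = nx/100: 1, 0.69, 0.39, 0.24, 0.1, 0.03, 0
lx·mx: 0, 0.6762, 0.8229, 0.4848, 0.305, 0.1041, 0 → R0 = 2.393
x·lx·mx: 0, 0.6762, 1.6458, 1.4544, 1.22, 0.5205, 0 → Σ = 5.5169
T = 5.5169 / 2.393 = 2.305433… → 2.31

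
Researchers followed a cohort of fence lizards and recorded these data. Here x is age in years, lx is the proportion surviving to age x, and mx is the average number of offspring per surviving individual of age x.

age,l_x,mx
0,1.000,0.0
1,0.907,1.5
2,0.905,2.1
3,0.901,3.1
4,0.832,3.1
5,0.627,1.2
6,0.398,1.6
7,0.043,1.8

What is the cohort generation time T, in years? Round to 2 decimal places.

3.17

lx·mx: 0, 1.3605, 1.9005, 2.7931, 2.5792, 0.7524, 0.6368, 0.0774 → R0 = 10.0999
x·lx·mx: 0, 1.3605, 3.801, 8.3793, 10.3168, 3.762, 3.8208, 0.5418 → Σ = 31.9822
T = 31.9822 / 10.0999 = 3.166586… → 3.17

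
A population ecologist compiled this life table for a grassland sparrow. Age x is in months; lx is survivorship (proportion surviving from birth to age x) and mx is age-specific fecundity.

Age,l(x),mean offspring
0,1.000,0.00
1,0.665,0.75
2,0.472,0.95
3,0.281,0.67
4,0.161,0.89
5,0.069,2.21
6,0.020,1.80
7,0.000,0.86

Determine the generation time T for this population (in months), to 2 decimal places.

2.39

lx·mx: 0, 0.49875, 0.4484, 0.18827, 0.14329, 0.15249, 0.036, 0 → R0 = 1.4672
x·lx·mx: 0, 0.49875, 0.8968, 0.56481, 0.57316, 0.76245, 0.216, 0 → Σ = 3.51197
T = 3.51197 / 1.4672 = 2.393655… → 2.39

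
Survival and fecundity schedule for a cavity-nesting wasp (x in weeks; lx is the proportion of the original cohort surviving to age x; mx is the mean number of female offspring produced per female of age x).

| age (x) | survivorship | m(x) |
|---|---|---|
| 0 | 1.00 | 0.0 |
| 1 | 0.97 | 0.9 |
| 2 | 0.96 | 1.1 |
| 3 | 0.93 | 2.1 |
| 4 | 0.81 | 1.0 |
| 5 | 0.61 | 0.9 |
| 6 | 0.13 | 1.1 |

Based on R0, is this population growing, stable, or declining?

R0 = Σ lx·mx = 0 + 0.873 + 1.056 + 1.953 + 0.81 + 0.549 + 0.143 = 5.384
R0 > 1, so the population is growing.

growing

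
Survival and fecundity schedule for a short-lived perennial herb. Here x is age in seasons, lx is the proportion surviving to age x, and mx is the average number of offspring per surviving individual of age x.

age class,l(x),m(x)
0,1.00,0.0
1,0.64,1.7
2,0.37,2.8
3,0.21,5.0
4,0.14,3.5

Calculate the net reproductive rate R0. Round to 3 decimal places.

3.664

lx·mx by age: 0, 1.088, 1.036, 1.05, 0.49
R0 = Σ lx·mx = 3.664 → 3.664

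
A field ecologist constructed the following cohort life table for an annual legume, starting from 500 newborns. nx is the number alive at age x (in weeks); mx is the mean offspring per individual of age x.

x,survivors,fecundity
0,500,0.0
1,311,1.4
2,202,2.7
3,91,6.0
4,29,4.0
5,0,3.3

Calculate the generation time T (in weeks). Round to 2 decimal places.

2.21

lx = nx/n0 = nx/500: 1, 0.622, 0.404, 0.182, 0.058, 0
lx·mx: 0, 0.8708, 1.0908, 1.092, 0.232, 0 → R0 = 3.2856
x·lx·mx: 0, 0.8708, 2.1816, 3.276, 0.928, 0 → Σ = 7.2564
T = 7.2564 / 3.2856 = 2.208546… → 2.21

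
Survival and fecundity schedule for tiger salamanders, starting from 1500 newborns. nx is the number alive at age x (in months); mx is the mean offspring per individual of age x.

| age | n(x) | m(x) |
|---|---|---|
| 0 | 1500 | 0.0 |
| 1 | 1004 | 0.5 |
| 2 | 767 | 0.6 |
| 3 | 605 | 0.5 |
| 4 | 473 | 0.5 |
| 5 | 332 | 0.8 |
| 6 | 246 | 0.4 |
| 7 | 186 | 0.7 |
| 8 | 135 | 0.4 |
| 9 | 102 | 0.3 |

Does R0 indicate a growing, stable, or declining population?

lx = nx/n0 = nx/1500: 1, 0.66933…, 0.51133…, 0.40333…, 0.31533…, 0.22133…, 0.164, 0.124, 0.09, 0.068
R0 = Σ lx·mx = 0 + 0.334667… + 0.3068… + 0.201667… + 0.157667… + 0.177067… + 0.0656 + 0.0868 + 0.036 + 0.0204 = 1.386667…
R0 > 1, so the population is growing.

growing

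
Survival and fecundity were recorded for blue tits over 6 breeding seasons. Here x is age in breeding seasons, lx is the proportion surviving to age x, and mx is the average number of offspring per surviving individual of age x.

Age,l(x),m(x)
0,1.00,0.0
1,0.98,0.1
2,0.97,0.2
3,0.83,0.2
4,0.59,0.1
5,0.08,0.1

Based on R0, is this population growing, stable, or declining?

declining

R0 = Σ lx·mx = 0 + 0.098 + 0.194 + 0.166 + 0.059 + 0.008 = 0.525
R0 < 1, so the population is declining.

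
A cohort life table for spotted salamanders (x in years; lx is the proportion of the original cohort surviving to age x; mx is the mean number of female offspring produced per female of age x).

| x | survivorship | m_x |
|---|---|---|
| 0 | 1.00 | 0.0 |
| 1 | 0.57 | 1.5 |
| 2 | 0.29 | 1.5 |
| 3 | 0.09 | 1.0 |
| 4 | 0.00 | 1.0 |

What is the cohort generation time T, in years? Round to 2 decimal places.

1.45

lx·mx: 0, 0.855, 0.435, 0.09, 0 → R0 = 1.38
x·lx·mx: 0, 0.855, 0.87, 0.27, 0 → Σ = 1.995
T = 1.995 / 1.38 = 1.445652… → 1.45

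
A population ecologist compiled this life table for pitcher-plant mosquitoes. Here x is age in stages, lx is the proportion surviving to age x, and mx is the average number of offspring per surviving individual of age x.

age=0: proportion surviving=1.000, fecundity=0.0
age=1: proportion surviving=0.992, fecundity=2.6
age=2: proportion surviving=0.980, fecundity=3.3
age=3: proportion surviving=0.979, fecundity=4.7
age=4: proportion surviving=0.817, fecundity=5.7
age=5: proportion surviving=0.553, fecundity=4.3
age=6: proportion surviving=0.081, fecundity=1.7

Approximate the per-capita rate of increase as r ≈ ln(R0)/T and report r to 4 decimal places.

R0 = Σ lx·mx = 0 + 2.5792 + 3.234 + 4.6013 + 4.6569 + 2.3779 + 0.1377 = 17.587
Σ x·lx·mx = 54.1944; T = 54.1944/17.587 = 3.0815…
r ≈ ln(R0)/T = ln(17.587)/3.0815… = 0.930442… → 0.9304

0.9304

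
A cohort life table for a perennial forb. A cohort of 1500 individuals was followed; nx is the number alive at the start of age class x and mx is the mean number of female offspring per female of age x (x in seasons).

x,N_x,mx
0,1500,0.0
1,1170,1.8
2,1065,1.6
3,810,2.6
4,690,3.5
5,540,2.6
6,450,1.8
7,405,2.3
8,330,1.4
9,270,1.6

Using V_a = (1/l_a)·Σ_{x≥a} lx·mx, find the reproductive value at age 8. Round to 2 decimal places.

lx = nx/n0 = nx/1500: 1, 0.78, 0.71, 0.54, 0.46, 0.36, 0.3, 0.27, 0.22, 0.18
lx·mx for x ≥ 8: 0.308, 0.288 → sum = 0.596
V_8 = 0.596 / l_8 = 0.596 / 0.22 = 2.709091… → 2.71

2.71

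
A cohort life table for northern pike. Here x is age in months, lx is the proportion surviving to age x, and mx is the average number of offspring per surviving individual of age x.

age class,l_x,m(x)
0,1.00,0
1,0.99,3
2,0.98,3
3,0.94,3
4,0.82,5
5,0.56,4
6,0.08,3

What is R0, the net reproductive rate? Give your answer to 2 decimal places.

lx·mx by age: 0, 2.97, 2.94, 2.82, 4.1, 2.24, 0.24
R0 = Σ lx·mx = 15.31 → 15.31

15.31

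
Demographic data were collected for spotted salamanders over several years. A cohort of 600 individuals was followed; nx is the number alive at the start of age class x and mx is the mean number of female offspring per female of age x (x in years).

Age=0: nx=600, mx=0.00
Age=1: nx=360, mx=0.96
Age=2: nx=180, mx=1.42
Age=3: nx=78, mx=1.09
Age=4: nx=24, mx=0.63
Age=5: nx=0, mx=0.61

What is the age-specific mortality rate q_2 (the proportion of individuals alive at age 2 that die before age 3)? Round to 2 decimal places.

0.57

lx = nx/n0 = nx/600: 1, 0.6, 0.3, 0.13, 0.04, 0
q_2 = (l_2 − l_3) / l_2 = (0.3 − 0.13) / 0.3
     = 0.17 / 0.3 = 0.566667… → 0.57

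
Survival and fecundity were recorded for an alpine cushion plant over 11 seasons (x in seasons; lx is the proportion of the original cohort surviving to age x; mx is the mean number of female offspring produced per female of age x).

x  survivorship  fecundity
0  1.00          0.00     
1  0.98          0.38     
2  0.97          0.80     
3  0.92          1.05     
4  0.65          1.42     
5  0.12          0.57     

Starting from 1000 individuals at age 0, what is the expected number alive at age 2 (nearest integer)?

Expected survivors = N0 · l_2 = 1000 × 0.97 = 970 → 970

970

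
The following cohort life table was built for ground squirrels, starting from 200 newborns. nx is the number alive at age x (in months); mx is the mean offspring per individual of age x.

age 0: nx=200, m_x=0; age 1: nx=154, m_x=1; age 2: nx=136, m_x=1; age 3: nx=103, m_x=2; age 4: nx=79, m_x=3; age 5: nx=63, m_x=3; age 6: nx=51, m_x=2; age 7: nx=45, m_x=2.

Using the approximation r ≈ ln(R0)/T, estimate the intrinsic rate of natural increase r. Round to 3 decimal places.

lx = nx/n0 = nx/200: 1, 0.77, 0.68, 0.515, 0.395, 0.315, 0.255, 0.225
R0 = Σ lx·mx = 0 + 0.77 + 0.68 + 1.03 + 1.185 + 0.945 + 0.51 + 0.45 = 5.57
Σ x·lx·mx = 20.895; T = 20.895/5.57 = 3.75135…
r ≈ ln(R0)/T = ln(5.57)/3.75135… = 0.45781… → 0.458

0.458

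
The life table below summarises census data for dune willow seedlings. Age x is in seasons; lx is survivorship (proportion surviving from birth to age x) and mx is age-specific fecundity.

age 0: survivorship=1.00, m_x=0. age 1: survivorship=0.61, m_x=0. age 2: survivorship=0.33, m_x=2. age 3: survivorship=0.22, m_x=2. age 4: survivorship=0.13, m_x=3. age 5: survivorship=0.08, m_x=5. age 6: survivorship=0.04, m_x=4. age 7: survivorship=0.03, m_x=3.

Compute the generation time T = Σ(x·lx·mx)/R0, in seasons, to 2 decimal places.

lx·mx: 0, 0, 0.66, 0.44, 0.39, 0.4, 0.16, 0.09 → R0 = 2.14
x·lx·mx: 0, 0, 1.32, 1.32, 1.56, 2, 0.96, 0.63 → Σ = 7.79
T = 7.79 / 2.14 = 3.640187… → 3.64

3.64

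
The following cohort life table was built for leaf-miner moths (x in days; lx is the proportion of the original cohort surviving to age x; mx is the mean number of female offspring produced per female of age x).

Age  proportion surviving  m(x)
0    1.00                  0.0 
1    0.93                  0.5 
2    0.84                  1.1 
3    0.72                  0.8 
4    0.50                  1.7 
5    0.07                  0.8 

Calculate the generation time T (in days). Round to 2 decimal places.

lx·mx: 0, 0.465, 0.924, 0.576, 0.85, 0.056 → R0 = 2.871
x·lx·mx: 0, 0.465, 1.848, 1.728, 3.4, 0.28 → Σ = 7.721
T = 7.721 / 2.871 = 2.689307… → 2.69

2.69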